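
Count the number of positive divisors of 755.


755 = 5^1 × 151^1
d(755) = (1+1) × (1+1) = 4

4 divisors


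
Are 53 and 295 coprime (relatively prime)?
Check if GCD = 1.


Euclidean algorithm:
295 = 5 * 53 + 30
53 = 1 * 30 + 23
30 = 1 * 23 + 7
23 = 3 * 7 + 2
7 = 3 * 2 + 1
2 = 2 * 1 + 0
GCD(53, 295) = 1

Yes, coprime (GCD = 1)


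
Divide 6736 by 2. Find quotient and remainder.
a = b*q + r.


6736 = 2 * 3368 + 0
Check: 6736 + 0 = 6736

q = 3368, r = 0


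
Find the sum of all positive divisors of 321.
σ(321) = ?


Divisors of 321: 1, 3, 107, 321
Sum = 1 + 3 + 107 + 321 = 432

σ(321) = 432


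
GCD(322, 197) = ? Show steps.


322 = 1 * 197 + 125
197 = 1 * 125 + 72
125 = 1 * 72 + 53
72 = 1 * 53 + 19
53 = 2 * 19 + 15
19 = 1 * 15 + 4
15 = 3 * 4 + 3
4 = 1 * 3 + 1
3 = 3 * 1 + 0
GCD = 1


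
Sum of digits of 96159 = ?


9 + 6 + 1 + 5 + 9 = 30


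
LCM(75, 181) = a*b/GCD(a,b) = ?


GCD(75, 181) = 1
LCM = 75*181/1 = 13575/1 = 13575

LCM = 13575


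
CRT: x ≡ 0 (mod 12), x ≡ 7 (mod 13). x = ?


M = 12*13 = 156
M1 = M/12 = 13, M2 = M/13 = 12
M1^(-1) mod 12 = 1, M2^(-1) mod 13 = 12
x = 0*13*1 + 7*12*12 = 1008
1008 mod 156 = 72
Check: 72 mod 12 = 0 ✓, 72 mod 13 = 7 ✓

x ≡ 72 (mod 156)


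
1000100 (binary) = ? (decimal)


1000100 (base 2) = 68 (decimal)
68 (decimal) = 68 (base 10)


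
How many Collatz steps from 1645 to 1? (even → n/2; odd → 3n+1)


1645 → 4936 → 2468 → 1234 → 617 → 1852 → 926 → 463 → 1390 → 695 → 2086 → 1043 → 3130 → 1565 → 4696 → 2348 → 1174 → 587 → 1762 → 881 → 2644 → 1322 → 661 → 1984 → 992 → 496 → 248 → 124 → 62 → 31 → 94 → 47 → 142 → 71 → 214 → 107 → 322 → 161 → 484 → 242 → 121 → 364 → 182 → 91 → 274 → 137 → 412 → 206 → 103 → 310 → 155 → 466 → 233 → 700 → 350 → 175 → 526 → 263 → 790 → 395 → 1186 → 593 → 1780 → 890 → 445 → 1336 → 668 → 334 → 167 → 502 → 251 → 754 → 377 → 1132 → 566 → 283 → 850 → 425 → 1276 → 638 → 319 → 958 → 479 → 1438 → 719 → 2158 → 1079 → 3238 → 1619 → 4858 → 2429 → 7288 → 3644 → 1822 → 911 → 2734 → 1367 → 4102 → 2051 → 6154 → 3077 → 9232 → 4616 → 2308 → 1154 → 577 → 1732 → 866 → 433 → 1300 → 650 → 325 → 976 → 488 → 244 → 122 → 61 → 184 → 92 → 46 → 23 → 70 → 35 → 106 → 53 → 160 → 80 → 40 → 20 → 10 → 5 → 16 → 8 → 4 → 2 → 1
Total steps = 135

135 steps


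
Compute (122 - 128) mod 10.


122 - 128 = -6
-6 mod 10 = 4


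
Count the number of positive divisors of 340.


340 = 2^2 × 5^1 × 17^1
d(340) = (2+1) × (1+1) × (1+1) = 12

12 divisors


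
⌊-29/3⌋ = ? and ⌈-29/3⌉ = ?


-29/3 = -9.6667
floor = -10
ceil = -9

floor = -10, ceil = -9


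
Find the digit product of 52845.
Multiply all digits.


5 × 2 × 8 × 4 × 5 = 1600


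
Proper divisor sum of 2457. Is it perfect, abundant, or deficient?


Proper divisors: 1, 3, 7, 9, 13, 21, 27, 39, 63, 91, 117, 189, 273, 351, 819
Sum = 1 + 3 + 7 + 9 + 13 + 21 + 27 + 39 + 63 + 91 + 117 + 189 + 273 + 351 + 819 = 2023
2023 < 2457 → deficient

s(2457) = 2023 (deficient)


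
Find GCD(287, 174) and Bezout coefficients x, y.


Tabular extended Euclidean (each row: r = 287*s + 174*t):
r=287, s=1, t=0
r=174, s=0, t=1
q=1: r=113, s=1, t=-1   [287*(1) + 174*(-1) = 113]
q=1: r=61, s=-1, t=2   [287*(-1) + 174*(2) = 61]
q=1: r=52, s=2, t=-3   [287*(2) + 174*(-3) = 52]
q=1: r=9, s=-3, t=5   [287*(-3) + 174*(5) = 9]
q=5: r=7, s=17, t=-28   [287*(17) + 174*(-28) = 7]
q=1: r=2, s=-20, t=33   [287*(-20) + 174*(33) = 2]
q=3: r=1, s=77, t=-127   [287*(77) + 174*(-127) = 1]
q=2: r=0, s=-174, t=287   [287*(-174) + 174*(287) = 0]
GCD = 1; from the row with r=1: x=77, y=-127
Check: 287*(77) + 174*(-127) = 22099 - 22098 = 1

GCD = 1, x = 77, y = -127


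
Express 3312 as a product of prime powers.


3312 / 2 = 1656
1656 / 2 = 828
828 / 2 = 414
414 / 2 = 207
207 / 3 = 69
69 / 3 = 23
23 / 23 = 1
3312 = 2^4 × 3^2 × 23


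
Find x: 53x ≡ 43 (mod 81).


GCD(53, 81) = 1, unique solution
a^(-1) mod 81 = 26
x = 26 * 43 mod 81 = 65

x ≡ 65 (mod 81)


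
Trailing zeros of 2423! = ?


floor(2423/5) = 484
floor(2423/25) = 96
floor(2423/125) = 19
floor(2423/625) = 3
Total = 602

602 trailing zeros


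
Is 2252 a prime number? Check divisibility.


2252 / 2 = 1126 (exact division)
2252 is NOT prime.

No, 2252 is not prime


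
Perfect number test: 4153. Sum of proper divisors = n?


Proper divisors of 4153: 1
Sum = 1 = 1

No, 4153 is not perfect (1 ≠ 4153)


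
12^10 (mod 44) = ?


12^1 mod 44 = 12
12^2 mod 44 = 12
12^3 mod 44 = 12
12^4 mod 44 = 12
12^5 mod 44 = 12
12^6 mod 44 = 12
12^7 mod 44 = 12
12^8 mod 44 = 12
12^9 mod 44 = 12
12^10 mod 44 = 12


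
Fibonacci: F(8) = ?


Sequence: 1, 1, 2, 3, 5, 8, 13, 21
F(8) = 21


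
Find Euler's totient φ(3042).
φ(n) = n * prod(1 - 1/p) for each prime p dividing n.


3042 = 2 × 3^2 × 13^2
Prime factors: 2, 3, 13
φ(3042) = 3042 × (1-1/2) × (1-1/3) × (1-1/13)
= 3042 × 1/2 × 2/3 × 12/13 = 936

φ(3042) = 936


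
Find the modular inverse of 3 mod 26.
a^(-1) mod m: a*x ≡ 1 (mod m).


Use the extended Euclidean algorithm on (26, 3); each row r = 26*s + 3*t:
r=26, s=1, t=0
r=3, s=0, t=1
q=8: r=2, s=1, t=-8   [26*(1) + 3*(-8) = 2]
q=1: r=1, s=-1, t=9   [26*(-1) + 3*(9) = 1]
q=2: r=0, s=3, t=-26   [26*(3) + 3*(-26) = 0]
GCD = 1 with t = 9, so 3*(9) ≡ 1 (mod 26)
Inverse = 9 mod 26 = 9
Check: 3 * 9 = 27 ≡ 1 (mod 26)

3^(-1) ≡ 9 (mod 26)


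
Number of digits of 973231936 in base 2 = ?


973231936 in base 2 = 111010000000100101011101000000
Number of digits = 30

30 digits (base 2)


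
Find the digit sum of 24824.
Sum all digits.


2 + 4 + 8 + 2 + 4 = 20


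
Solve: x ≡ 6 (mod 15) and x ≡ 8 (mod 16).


M = 15*16 = 240
M1 = M/15 = 16, M2 = M/16 = 15
M1^(-1) mod 15 = 1, M2^(-1) mod 16 = 15
x = 6*16*1 + 8*15*15 = 1896
1896 mod 240 = 216
Check: 216 mod 15 = 6 ✓, 216 mod 16 = 8 ✓

x ≡ 216 (mod 240)


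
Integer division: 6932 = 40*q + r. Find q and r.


6932 = 40 * 173 + 12
Check: 6920 + 12 = 6932

q = 173, r = 12


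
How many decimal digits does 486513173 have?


486513173 has 9 digits in base 10
floor(log10(486513173)) + 1 = floor(8.6871) + 1 = 9

9 digits (base 10)


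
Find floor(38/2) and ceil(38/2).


38/2 = 19.0000
floor = 19
ceil = 19

floor = 19, ceil = 19


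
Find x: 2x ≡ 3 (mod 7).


GCD(2, 7) = 1, unique solution
a^(-1) mod 7 = 4
x = 4 * 3 mod 7 = 5

x ≡ 5 (mod 7)


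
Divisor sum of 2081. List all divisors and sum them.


Divisors of 2081: 1, 2081
Sum = 1 + 2081 = 2082

σ(2081) = 2082


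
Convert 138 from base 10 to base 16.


138 (base 10) = 138 (decimal)
138 (decimal) = 8A (base 16)


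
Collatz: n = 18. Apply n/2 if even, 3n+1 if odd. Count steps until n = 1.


18 → 9 → 28 → 14 → 7 → 22 → 11 → 34 → 17 → 52 → 26 → 13 → 40 → 20 → 10 → 5 → 16 → 8 → 4 → 2 → 1
Total steps = 20

20 steps


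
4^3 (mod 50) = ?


4^1 mod 50 = 4
4^2 mod 50 = 16
4^3 mod 50 = 14


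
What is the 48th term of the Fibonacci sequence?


Sequence: 1, 1, 2, 3, 5, 8, 13, 21, 34, 55, 89, 144, 233, 377, 610, 987, 1597, 2584, 4181, 6765, 10946, 17711, 28657, 46368, 75025, 121393, 196418, 317811, 514229, 832040, 1346269, 2178309, 3524578, 5702887, 9227465, 14930352, 24157817, 39088169, 63245986, 102334155, 165580141, 267914296, 433494437, 701408733, 1134903170, 1836311903, 2971215073, 4807526976
F(48) = 4807526976


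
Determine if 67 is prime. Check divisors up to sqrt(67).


Check divisors up to sqrt(67) = 8.1854
No divisors found.
67 is prime.

Yes, 67 is prime


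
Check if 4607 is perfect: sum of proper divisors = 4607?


Proper divisors of 4607: 1, 17, 271
Sum = 1 + 17 + 271 = 289

No, 4607 is not perfect (289 ≠ 4607)


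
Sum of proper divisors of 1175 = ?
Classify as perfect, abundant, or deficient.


Proper divisors: 1, 5, 25, 47, 235
Sum = 1 + 5 + 25 + 47 + 235 = 313
313 < 1175 → deficient

s(1175) = 313 (deficient)


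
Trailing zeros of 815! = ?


floor(815/5) = 163
floor(815/25) = 32
floor(815/125) = 6
floor(815/625) = 1
Total = 202

202 trailing zeros


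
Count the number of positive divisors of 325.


325 = 5^2 × 13^1
d(325) = (2+1) × (1+1) = 6

6 divisors


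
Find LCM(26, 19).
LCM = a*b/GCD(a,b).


GCD(26, 19) = 1
LCM = 26*19/1 = 494/1 = 494

LCM = 494


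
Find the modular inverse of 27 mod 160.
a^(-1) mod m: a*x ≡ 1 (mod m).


Use the extended Euclidean algorithm on (160, 27); each row r = 160*s + 27*t:
r=160, s=1, t=0
r=27, s=0, t=1
q=5: r=25, s=1, t=-5   [160*(1) + 27*(-5) = 25]
q=1: r=2, s=-1, t=6   [160*(-1) + 27*(6) = 2]
q=12: r=1, s=13, t=-77   [160*(13) + 27*(-77) = 1]
q=2: r=0, s=-27, t=160   [160*(-27) + 27*(160) = 0]
GCD = 1 with t = -77, so 27*(-77) ≡ 1 (mod 160)
Inverse = -77 mod 160 = 83
Check: 27 * 83 = 2241 ≡ 1 (mod 160)

27^(-1) ≡ 83 (mod 160)


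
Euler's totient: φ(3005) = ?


3005 = 5 × 601
Prime factors: 5, 601
φ(3005) = 3005 × (1-1/5) × (1-1/601)
= 3005 × 4/5 × 600/601 = 2400

φ(3005) = 2400


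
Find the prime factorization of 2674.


2674 / 2 = 1337
1337 / 7 = 191
191 / 191 = 1
2674 = 2 × 7 × 191


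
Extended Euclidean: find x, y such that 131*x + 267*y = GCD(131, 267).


Tabular extended Euclidean (each row: r = 131*s + 267*t):
r=131, s=1, t=0
r=267, s=0, t=1
q=0: r=131, s=1, t=0   [131*(1) + 267*(0) = 131]
q=2: r=5, s=-2, t=1   [131*(-2) + 267*(1) = 5]
q=26: r=1, s=53, t=-26   [131*(53) + 267*(-26) = 1]
q=5: r=0, s=-267, t=131   [131*(-267) + 267*(131) = 0]
GCD = 1; from the row with r=1: x=53, y=-26
Check: 131*(53) + 267*(-26) = 6943 - 6942 = 1

GCD = 1, x = 53, y = -26


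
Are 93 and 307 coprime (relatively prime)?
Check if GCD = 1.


Euclidean algorithm:
307 = 3 * 93 + 28
93 = 3 * 28 + 9
28 = 3 * 9 + 1
9 = 9 * 1 + 0
GCD(93, 307) = 1

Yes, coprime (GCD = 1)


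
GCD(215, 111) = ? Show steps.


215 = 1 * 111 + 104
111 = 1 * 104 + 7
104 = 14 * 7 + 6
7 = 1 * 6 + 1
6 = 6 * 1 + 0
GCD = 1


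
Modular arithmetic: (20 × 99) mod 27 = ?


20 × 99 = 1980
1980 mod 27 = 9


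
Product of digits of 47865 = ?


4 × 7 × 8 × 6 × 5 = 6720


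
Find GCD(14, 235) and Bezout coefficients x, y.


Tabular extended Euclidean (each row: r = 14*s + 235*t):
r=14, s=1, t=0
r=235, s=0, t=1
q=0: r=14, s=1, t=0   [14*(1) + 235*(0) = 14]
q=16: r=11, s=-16, t=1   [14*(-16) + 235*(1) = 11]
q=1: r=3, s=17, t=-1   [14*(17) + 235*(-1) = 3]
q=3: r=2, s=-67, t=4   [14*(-67) + 235*(4) = 2]
q=1: r=1, s=84, t=-5   [14*(84) + 235*(-5) = 1]
q=2: r=0, s=-235, t=14   [14*(-235) + 235*(14) = 0]
GCD = 1; from the row with r=1: x=84, y=-5
Check: 14*(84) + 235*(-5) = 1176 - 1175 = 1

GCD = 1, x = 84, y = -5


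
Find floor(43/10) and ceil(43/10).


43/10 = 4.3000
floor = 4
ceil = 5

floor = 4, ceil = 5


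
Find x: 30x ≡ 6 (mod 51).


GCD(30, 51) = 3 divides 6
Divide: 10x ≡ 2 (mod 17)
x ≡ 7 (mod 17)


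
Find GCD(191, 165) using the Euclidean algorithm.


191 = 1 * 165 + 26
165 = 6 * 26 + 9
26 = 2 * 9 + 8
9 = 1 * 8 + 1
8 = 8 * 1 + 0
GCD = 1


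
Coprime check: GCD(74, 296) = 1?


Euclidean algorithm:
296 = 4 * 74 + 0
GCD(74, 296) = 74

No, not coprime (GCD = 74)


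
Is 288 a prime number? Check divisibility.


288 / 2 = 144 (exact division)
288 is NOT prime.

No, 288 is not prime


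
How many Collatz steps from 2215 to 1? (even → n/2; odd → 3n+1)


2215 → 6646 → 3323 → 9970 → 4985 → 14956 → 7478 → 3739 → 11218 → 5609 → 16828 → 8414 → 4207 → 12622 → 6311 → 18934 → 9467 → 28402 → 14201 → 42604 → 21302 → 10651 → 31954 → 15977 → 47932 → 23966 → 11983 → 35950 → 17975 → 53926 → 26963 → 80890 → 40445 → 121336 → 60668 → 30334 → 15167 → 45502 → 22751 → 68254 → 34127 → 102382 → 51191 → 153574 → 76787 → 230362 → 115181 → 345544 → 172772 → 86386 → 43193 → 129580 → 64790 → 32395 → 97186 → 48593 → 145780 → 72890 → 36445 → 109336 → 54668 → 27334 → 13667 → 41002 → 20501 → 61504 → 30752 → 15376 → 7688 → 3844 → 1922 → 961 → 2884 → 1442 → 721 → 2164 → 1082 → 541 → 1624 → 812 → 406 → 203 → 610 → 305 → 916 → 458 → 229 → 688 → 344 → 172 → 86 → 43 → 130 → 65 → 196 → 98 → 49 → 148 → 74 → 37 → 112 → 56 → 28 → 14 → 7 → 22 → 11 → 34 → 17 → 52 → 26 → 13 → 40 → 20 → 10 → 5 → 16 → 8 → 4 → 2 → 1
Total steps = 120

120 steps


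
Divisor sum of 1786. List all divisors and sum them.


Divisors of 1786: 1, 2, 19, 38, 47, 94, 893, 1786
Sum = 1 + 2 + 19 + 38 + 47 + 94 + 893 + 1786 = 2880

σ(1786) = 2880


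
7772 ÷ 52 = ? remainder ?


7772 = 52 * 149 + 24
Check: 7748 + 24 = 7772

q = 149, r = 24


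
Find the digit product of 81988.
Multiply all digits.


8 × 1 × 9 × 8 × 8 = 4608


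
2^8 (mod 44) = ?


2^1 mod 44 = 2
2^2 mod 44 = 4
2^3 mod 44 = 8
2^4 mod 44 = 16
2^5 mod 44 = 32
2^6 mod 44 = 20
2^7 mod 44 = 40
2^8 mod 44 = 36


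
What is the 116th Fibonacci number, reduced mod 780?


F(k) mod 780 for k=1..116:
1, 1, 2, 3, 5, 8, 13, 21, 34, 55, 89, 144, 233, 377, 610, 207, 37, 244, 281, 525, 26, 551, 577, 348, 145, 493, 638, 351, 209, 560, 769, 549, 538, 307, 65, 372, 437, 29, 466, 495, 181, 676, 77, 753, 50, 23, 73, 96, 169, 265, 434, 699, 353, 272, 625, 117, 742, 79, 41, 120, 161, 281, 442, 723, 385, 328, 713, 261, 194, 455, 649, 324, 193, 517, 710, 447, 377, 44, 421, 465, 106, 571, 677, 468, 365, 53, 418, 471, 109, 580, 689, 489, 398, 107, 505, 612, 337, 169, 506, 675, 401, 296, 697, 213, 130, 343, 473, 36, 509, 545, 274, 39, 313, 352, 665, 237
F(116) mod 780 = 237


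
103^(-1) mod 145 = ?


Use the extended Euclidean algorithm on (145, 103); each row r = 145*s + 103*t:
r=145, s=1, t=0
r=103, s=0, t=1
q=1: r=42, s=1, t=-1   [145*(1) + 103*(-1) = 42]
q=2: r=19, s=-2, t=3   [145*(-2) + 103*(3) = 19]
q=2: r=4, s=5, t=-7   [145*(5) + 103*(-7) = 4]
q=4: r=3, s=-22, t=31   [145*(-22) + 103*(31) = 3]
q=1: r=1, s=27, t=-38   [145*(27) + 103*(-38) = 1]
q=3: r=0, s=-103, t=145   [145*(-103) + 103*(145) = 0]
GCD = 1 with t = -38, so 103*(-38) ≡ 1 (mod 145)
Inverse = -38 mod 145 = 107
Check: 103 * 107 = 11021 ≡ 1 (mod 145)

103^(-1) ≡ 107 (mod 145)


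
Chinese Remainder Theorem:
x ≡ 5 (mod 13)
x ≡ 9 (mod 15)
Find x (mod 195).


M = 13*15 = 195
M1 = M/13 = 15, M2 = M/15 = 13
M1^(-1) mod 13 = 7, M2^(-1) mod 15 = 7
x = 5*15*7 + 9*13*7 = 1344
1344 mod 195 = 174
Check: 174 mod 13 = 5 ✓, 174 mod 15 = 9 ✓

x ≡ 174 (mod 195)


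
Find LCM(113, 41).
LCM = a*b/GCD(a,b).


GCD(113, 41) = 1
LCM = 113*41/1 = 4633/1 = 4633

LCM = 4633


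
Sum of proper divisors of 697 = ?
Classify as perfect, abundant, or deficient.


Proper divisors: 1, 17, 41
Sum = 1 + 17 + 41 = 59
59 < 697 → deficient

s(697) = 59 (deficient)


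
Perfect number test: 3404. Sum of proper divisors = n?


Proper divisors of 3404: 1, 2, 4, 23, 37, 46, 74, 92, 148, 851, 1702
Sum = 1 + 2 + 4 + 23 + 37 + 46 + 74 + 92 + 148 + 851 + 1702 = 2980

No, 3404 is not perfect (2980 ≠ 3404)


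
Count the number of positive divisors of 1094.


1094 = 2^1 × 547^1
d(1094) = (1+1) × (1+1) = 4

4 divisors


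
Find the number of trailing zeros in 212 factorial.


floor(212/5) = 42
floor(212/25) = 8
floor(212/125) = 1
Total = 51

51 trailing zeros


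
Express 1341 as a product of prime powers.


1341 / 3 = 447
447 / 3 = 149
149 / 149 = 1
1341 = 3^2 × 149


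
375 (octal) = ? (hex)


375 (base 8) = 253 (decimal)
253 (decimal) = FD (base 16)


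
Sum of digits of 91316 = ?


9 + 1 + 3 + 1 + 6 = 20


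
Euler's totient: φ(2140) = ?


2140 = 2^2 × 5 × 107
Prime factors: 2, 5, 107
φ(2140) = 2140 × (1-1/2) × (1-1/5) × (1-1/107)
= 2140 × 1/2 × 4/5 × 106/107 = 848

φ(2140) = 848


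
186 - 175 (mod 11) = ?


186 - 175 = 11
11 mod 11 = 0


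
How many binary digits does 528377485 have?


528377485 in base 2 = 11111011111100110011010001101
Number of digits = 29

29 digits (base 2)


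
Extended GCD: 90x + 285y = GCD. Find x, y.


Tabular extended Euclidean (each row: r = 90*s + 285*t):
r=90, s=1, t=0
r=285, s=0, t=1
q=0: r=90, s=1, t=0   [90*(1) + 285*(0) = 90]
q=3: r=15, s=-3, t=1   [90*(-3) + 285*(1) = 15]
q=6: r=0, s=19, t=-6   [90*(19) + 285*(-6) = 0]
GCD = 15; from the row with r=15: x=-3, y=1
Check: 90*(-3) + 285*(1) = -270 + 285 = 15

GCD = 15, x = -3, y = 1


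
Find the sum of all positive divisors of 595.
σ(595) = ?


Divisors of 595: 1, 5, 7, 17, 35, 85, 119, 595
Sum = 1 + 5 + 7 + 17 + 35 + 85 + 119 + 595 = 864

σ(595) = 864


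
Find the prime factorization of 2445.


2445 / 3 = 815
815 / 5 = 163
163 / 163 = 1
2445 = 3 × 5 × 163


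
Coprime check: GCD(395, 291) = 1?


Euclidean algorithm:
395 = 1 * 291 + 104
291 = 2 * 104 + 83
104 = 1 * 83 + 21
83 = 3 * 21 + 20
21 = 1 * 20 + 1
20 = 20 * 1 + 0
GCD(395, 291) = 1

Yes, coprime (GCD = 1)


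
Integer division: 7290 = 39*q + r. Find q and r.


7290 = 39 * 186 + 36
Check: 7254 + 36 = 7290

q = 186, r = 36


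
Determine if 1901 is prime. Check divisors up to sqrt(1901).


Check divisors up to sqrt(1901) = 43.6005
No divisors found.
1901 is prime.

Yes, 1901 is prime


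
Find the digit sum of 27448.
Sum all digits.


2 + 7 + 4 + 4 + 8 = 25


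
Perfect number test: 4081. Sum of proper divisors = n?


Proper divisors of 4081: 1, 7, 11, 53, 77, 371, 583
Sum = 1 + 7 + 11 + 53 + 77 + 371 + 583 = 1103

No, 4081 is not perfect (1103 ≠ 4081)


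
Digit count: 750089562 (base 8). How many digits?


750089562 in base 8 = 5455272532
Number of digits = 10

10 digits (base 8)


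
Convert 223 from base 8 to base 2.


223 (base 8) = 147 (decimal)
147 (decimal) = 10010011 (base 2)


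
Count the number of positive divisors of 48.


48 = 2^4 × 3^1
d(48) = (4+1) × (1+1) = 10

10 divisors


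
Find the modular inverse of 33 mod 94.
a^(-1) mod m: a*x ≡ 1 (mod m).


Use the extended Euclidean algorithm on (94, 33); each row r = 94*s + 33*t:
r=94, s=1, t=0
r=33, s=0, t=1
q=2: r=28, s=1, t=-2   [94*(1) + 33*(-2) = 28]
q=1: r=5, s=-1, t=3   [94*(-1) + 33*(3) = 5]
q=5: r=3, s=6, t=-17   [94*(6) + 33*(-17) = 3]
q=1: r=2, s=-7, t=20   [94*(-7) + 33*(20) = 2]
q=1: r=1, s=13, t=-37   [94*(13) + 33*(-37) = 1]
q=2: r=0, s=-33, t=94   [94*(-33) + 33*(94) = 0]
GCD = 1 with t = -37, so 33*(-37) ≡ 1 (mod 94)
Inverse = -37 mod 94 = 57
Check: 33 * 57 = 1881 ≡ 1 (mod 94)

33^(-1) ≡ 57 (mod 94)


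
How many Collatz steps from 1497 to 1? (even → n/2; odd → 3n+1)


1497 → 4492 → 2246 → 1123 → 3370 → 1685 → 5056 → 2528 → 1264 → 632 → 316 → 158 → 79 → 238 → 119 → 358 → 179 → 538 → 269 → 808 → 404 → 202 → 101 → 304 → 152 → 76 → 38 → 19 → 58 → 29 → 88 → 44 → 22 → 11 → 34 → 17 → 52 → 26 → 13 → 40 → 20 → 10 → 5 → 16 → 8 → 4 → 2 → 1
Total steps = 47

47 steps


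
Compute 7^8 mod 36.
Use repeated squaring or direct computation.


7^1 mod 36 = 7
7^2 mod 36 = 13
7^3 mod 36 = 19
7^4 mod 36 = 25
7^5 mod 36 = 31
7^6 mod 36 = 1
7^7 mod 36 = 7
7^8 mod 36 = 13


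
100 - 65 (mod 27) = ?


100 - 65 = 35
35 mod 27 = 8


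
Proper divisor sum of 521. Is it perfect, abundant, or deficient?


Proper divisors: 1
Sum = 1 = 1
1 < 521 → deficient

s(521) = 1 (deficient)


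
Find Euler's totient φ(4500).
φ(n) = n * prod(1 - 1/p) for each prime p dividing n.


4500 = 2^2 × 3^2 × 5^3
Prime factors: 2, 3, 5
φ(4500) = 4500 × (1-1/2) × (1-1/3) × (1-1/5)
= 4500 × 1/2 × 2/3 × 4/5 = 1200

φ(4500) = 1200


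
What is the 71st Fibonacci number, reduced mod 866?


F(k) mod 866 for k=1..71:
1, 1, 2, 3, 5, 8, 13, 21, 34, 55, 89, 144, 233, 377, 610, 121, 731, 852, 717, 703, 554, 391, 79, 470, 549, 153, 702, 855, 691, 680, 505, 319, 824, 277, 235, 512, 747, 393, 274, 667, 75, 742, 817, 693, 644, 471, 249, 720, 103, 823, 60, 17, 77, 94, 171, 265, 436, 701, 271, 106, 377, 483, 860, 477, 471, 82, 553, 635, 322, 91, 413
F(71) mod 866 = 413


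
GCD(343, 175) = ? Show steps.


343 = 1 * 175 + 168
175 = 1 * 168 + 7
168 = 24 * 7 + 0
GCD = 7


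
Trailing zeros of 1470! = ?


floor(1470/5) = 294
floor(1470/25) = 58
floor(1470/125) = 11
floor(1470/625) = 2
Total = 365

365 trailing zeros


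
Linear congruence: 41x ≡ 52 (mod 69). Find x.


GCD(41, 69) = 1, unique solution
a^(-1) mod 69 = 32
x = 32 * 52 mod 69 = 8

x ≡ 8 (mod 69)


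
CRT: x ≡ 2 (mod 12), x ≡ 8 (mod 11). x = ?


M = 12*11 = 132
M1 = M/12 = 11, M2 = M/11 = 12
M1^(-1) mod 12 = 11, M2^(-1) mod 11 = 1
x = 2*11*11 + 8*12*1 = 338
338 mod 132 = 74
Check: 74 mod 12 = 2 ✓, 74 mod 11 = 8 ✓

x ≡ 74 (mod 132)


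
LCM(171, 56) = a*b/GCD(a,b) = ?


GCD(171, 56) = 1
LCM = 171*56/1 = 9576/1 = 9576

LCM = 9576


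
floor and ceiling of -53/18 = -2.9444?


-53/18 = -2.9444
floor = -3
ceil = -2

floor = -3, ceil = -2


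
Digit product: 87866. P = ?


8 × 7 × 8 × 6 × 6 = 16128


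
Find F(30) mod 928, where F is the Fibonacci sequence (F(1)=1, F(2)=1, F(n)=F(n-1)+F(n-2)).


F(k) mod 928 for k=1..30:
1, 1, 2, 3, 5, 8, 13, 21, 34, 55, 89, 144, 233, 377, 610, 59, 669, 728, 469, 269, 738, 79, 817, 896, 785, 753, 610, 435, 117, 552
F(30) mod 928 = 552


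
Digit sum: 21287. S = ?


2 + 1 + 2 + 8 + 7 = 20


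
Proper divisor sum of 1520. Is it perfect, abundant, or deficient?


Proper divisors: 1, 2, 4, 5, 8, 10, 16, 19, 20, 38, 40, 76, 80, 95, 152, 190, 304, 380, 760
Sum = 1 + 2 + 4 + 5 + 8 + 10 + 16 + 19 + 20 + 38 + 40 + 76 + 80 + 95 + 152 + 190 + 304 + 380 + 760 = 2200
2200 > 1520 → abundant

s(1520) = 2200 (abundant)


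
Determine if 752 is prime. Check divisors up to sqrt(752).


752 / 2 = 376 (exact division)
752 is NOT prime.

No, 752 is not prime


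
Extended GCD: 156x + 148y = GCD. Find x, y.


Tabular extended Euclidean (each row: r = 156*s + 148*t):
r=156, s=1, t=0
r=148, s=0, t=1
q=1: r=8, s=1, t=-1   [156*(1) + 148*(-1) = 8]
q=18: r=4, s=-18, t=19   [156*(-18) + 148*(19) = 4]
q=2: r=0, s=37, t=-39   [156*(37) + 148*(-39) = 0]
GCD = 4; from the row with r=4: x=-18, y=19
Check: 156*(-18) + 148*(19) = -2808 + 2812 = 4

GCD = 4, x = -18, y = 19


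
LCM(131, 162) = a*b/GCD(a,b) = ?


GCD(131, 162) = 1
LCM = 131*162/1 = 21222/1 = 21222

LCM = 21222


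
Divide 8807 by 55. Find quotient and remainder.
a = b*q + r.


8807 = 55 * 160 + 7
Check: 8800 + 7 = 8807

q = 160, r = 7


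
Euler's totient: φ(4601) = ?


4601 = 43 × 107
Prime factors: 43, 107
φ(4601) = 4601 × (1-1/43) × (1-1/107)
= 4601 × 42/43 × 106/107 = 4452

φ(4601) = 4452


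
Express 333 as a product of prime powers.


333 / 3 = 111
111 / 3 = 37
37 / 37 = 1
333 = 3^2 × 37


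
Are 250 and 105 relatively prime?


Euclidean algorithm:
250 = 2 * 105 + 40
105 = 2 * 40 + 25
40 = 1 * 25 + 15
25 = 1 * 15 + 10
15 = 1 * 10 + 5
10 = 2 * 5 + 0
GCD(250, 105) = 5

No, not coprime (GCD = 5)


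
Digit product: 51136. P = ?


5 × 1 × 1 × 3 × 6 = 90


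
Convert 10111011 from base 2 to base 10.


10111011 (base 2) = 187 (decimal)
187 (decimal) = 187 (base 10)


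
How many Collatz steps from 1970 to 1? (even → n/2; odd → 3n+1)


1970 → 985 → 2956 → 1478 → 739 → 2218 → 1109 → 3328 → 1664 → 832 → 416 → 208 → 104 → 52 → 26 → 13 → 40 → 20 → 10 → 5 → 16 → 8 → 4 → 2 → 1
Total steps = 24

24 steps


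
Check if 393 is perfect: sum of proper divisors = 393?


Proper divisors of 393: 1, 3, 131
Sum = 1 + 3 + 131 = 135

No, 393 is not perfect (135 ≠ 393)


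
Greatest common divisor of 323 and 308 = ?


323 = 1 * 308 + 15
308 = 20 * 15 + 8
15 = 1 * 8 + 7
8 = 1 * 7 + 1
7 = 7 * 1 + 0
GCD = 1


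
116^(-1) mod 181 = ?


Use the extended Euclidean algorithm on (181, 116); each row r = 181*s + 116*t:
r=181, s=1, t=0
r=116, s=0, t=1
q=1: r=65, s=1, t=-1   [181*(1) + 116*(-1) = 65]
q=1: r=51, s=-1, t=2   [181*(-1) + 116*(2) = 51]
q=1: r=14, s=2, t=-3   [181*(2) + 116*(-3) = 14]
q=3: r=9, s=-7, t=11   [181*(-7) + 116*(11) = 9]
q=1: r=5, s=9, t=-14   [181*(9) + 116*(-14) = 5]
q=1: r=4, s=-16, t=25   [181*(-16) + 116*(25) = 4]
q=1: r=1, s=25, t=-39   [181*(25) + 116*(-39) = 1]
q=4: r=0, s=-116, t=181   [181*(-116) + 116*(181) = 0]
GCD = 1 with t = -39, so 116*(-39) ≡ 1 (mod 181)
Inverse = -39 mod 181 = 142
Check: 116 * 142 = 16472 ≡ 1 (mod 181)

116^(-1) ≡ 142 (mod 181)


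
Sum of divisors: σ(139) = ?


Divisors of 139: 1, 139
Sum = 1 + 139 = 140

σ(139) = 140


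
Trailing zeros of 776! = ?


floor(776/5) = 155
floor(776/25) = 31
floor(776/125) = 6
floor(776/625) = 1
Total = 193

193 trailing zeros


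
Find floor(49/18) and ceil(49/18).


49/18 = 2.7222
floor = 2
ceil = 3

floor = 2, ceil = 3


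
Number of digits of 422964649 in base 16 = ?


422964649 in base 16 = 1935EDA9
Number of digits = 8

8 digits (base 16)


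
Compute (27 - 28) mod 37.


27 - 28 = -1
-1 mod 37 = 36


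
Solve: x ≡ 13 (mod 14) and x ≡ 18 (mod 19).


M = 14*19 = 266
M1 = M/14 = 19, M2 = M/19 = 14
M1^(-1) mod 14 = 3, M2^(-1) mod 19 = 15
x = 13*19*3 + 18*14*15 = 4521
4521 mod 266 = 265
Check: 265 mod 14 = 13 ✓, 265 mod 19 = 18 ✓

x ≡ 265 (mod 266)


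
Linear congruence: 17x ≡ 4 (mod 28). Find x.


GCD(17, 28) = 1, unique solution
a^(-1) mod 28 = 5
x = 5 * 4 mod 28 = 20

x ≡ 20 (mod 28)


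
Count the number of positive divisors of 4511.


4511 = 13^1 × 347^1
d(4511) = (1+1) × (1+1) = 4

4 divisors


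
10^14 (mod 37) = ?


10^1 mod 37 = 10
10^2 mod 37 = 26
10^3 mod 37 = 1
10^4 mod 37 = 10
10^5 mod 37 = 26
10^6 mod 37 = 1
10^7 mod 37 = 10
10^8 mod 37 = 26
10^9 mod 37 = 1
10^10 mod 37 = 10
10^11 mod 37 = 26
10^12 mod 37 = 1
10^13 mod 37 = 10
10^14 mod 37 = 26


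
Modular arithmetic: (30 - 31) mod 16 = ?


30 - 31 = -1
-1 mod 16 = 15


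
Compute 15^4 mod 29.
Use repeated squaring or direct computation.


15^1 mod 29 = 15
15^2 mod 29 = 22
15^3 mod 29 = 11
15^4 mod 29 = 20


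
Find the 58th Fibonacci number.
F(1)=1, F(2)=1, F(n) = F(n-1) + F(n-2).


Sequence: 1, 1, 2, 3, 5, 8, 13, 21, 34, 55, 89, 144, 233, 377, 610, 987, 1597, 2584, 4181, 6765, 10946, 17711, 28657, 46368, 75025, 121393, 196418, 317811, 514229, 832040, 1346269, 2178309, 3524578, 5702887, 9227465, 14930352, 24157817, 39088169, 63245986, 102334155, 165580141, 267914296, 433494437, 701408733, 1134903170, 1836311903, 2971215073, 4807526976, 7778742049, 12586269025, 20365011074, 32951280099, 53316291173, 86267571272, 139583862445, 225851433717, 365435296162, 591286729879
F(58) = 591286729879


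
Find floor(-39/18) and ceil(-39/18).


-39/18 = -2.1667
floor = -3
ceil = -2

floor = -3, ceil = -2


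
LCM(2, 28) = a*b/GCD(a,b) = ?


GCD(2, 28) = 2
LCM = 2*28/2 = 56/2 = 28

LCM = 28


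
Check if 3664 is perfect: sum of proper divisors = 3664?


Proper divisors of 3664: 1, 2, 4, 8, 16, 229, 458, 916, 1832
Sum = 1 + 2 + 4 + 8 + 16 + 229 + 458 + 916 + 1832 = 3466

No, 3664 is not perfect (3466 ≠ 3664)


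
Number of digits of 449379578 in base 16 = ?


449379578 in base 16 = 1AC8FCFA
Number of digits = 8

8 digits (base 16)


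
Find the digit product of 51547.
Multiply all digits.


5 × 1 × 5 × 4 × 7 = 700


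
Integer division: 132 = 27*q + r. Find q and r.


132 = 27 * 4 + 24
Check: 108 + 24 = 132

q = 4, r = 24


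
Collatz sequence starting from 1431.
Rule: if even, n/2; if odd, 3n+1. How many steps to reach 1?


1431 → 4294 → 2147 → 6442 → 3221 → 9664 → 4832 → 2416 → 1208 → 604 → 302 → 151 → 454 → 227 → 682 → 341 → 1024 → 512 → 256 → 128 → 64 → 32 → 16 → 8 → 4 → 2 → 1
Total steps = 26

26 steps


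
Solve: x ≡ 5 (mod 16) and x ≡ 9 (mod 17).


M = 16*17 = 272
M1 = M/16 = 17, M2 = M/17 = 16
M1^(-1) mod 16 = 1, M2^(-1) mod 17 = 16
x = 5*17*1 + 9*16*16 = 2389
2389 mod 272 = 213
Check: 213 mod 16 = 5 ✓, 213 mod 17 = 9 ✓

x ≡ 213 (mod 272)


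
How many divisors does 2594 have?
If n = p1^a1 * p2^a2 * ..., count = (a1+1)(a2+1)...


2594 = 2^1 × 1297^1
d(2594) = (1+1) × (1+1) = 4

4 divisors


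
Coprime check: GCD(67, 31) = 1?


Euclidean algorithm:
67 = 2 * 31 + 5
31 = 6 * 5 + 1
5 = 5 * 1 + 0
GCD(67, 31) = 1

Yes, coprime (GCD = 1)


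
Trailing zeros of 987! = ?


floor(987/5) = 197
floor(987/25) = 39
floor(987/125) = 7
floor(987/625) = 1
Total = 244

244 trailing zeros


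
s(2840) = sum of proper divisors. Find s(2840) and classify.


Proper divisors: 1, 2, 4, 5, 8, 10, 20, 40, 71, 142, 284, 355, 568, 710, 1420
Sum = 1 + 2 + 4 + 5 + 8 + 10 + 20 + 40 + 71 + 142 + 284 + 355 + 568 + 710 + 1420 = 3640
3640 > 2840 → abundant

s(2840) = 3640 (abundant)


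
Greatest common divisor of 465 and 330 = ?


465 = 1 * 330 + 135
330 = 2 * 135 + 60
135 = 2 * 60 + 15
60 = 4 * 15 + 0
GCD = 15


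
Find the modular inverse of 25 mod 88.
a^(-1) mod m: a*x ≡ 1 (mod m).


Use the extended Euclidean algorithm on (88, 25); each row r = 88*s + 25*t:
r=88, s=1, t=0
r=25, s=0, t=1
q=3: r=13, s=1, t=-3   [88*(1) + 25*(-3) = 13]
q=1: r=12, s=-1, t=4   [88*(-1) + 25*(4) = 12]
q=1: r=1, s=2, t=-7   [88*(2) + 25*(-7) = 1]
q=12: r=0, s=-25, t=88   [88*(-25) + 25*(88) = 0]
GCD = 1 with t = -7, so 25*(-7) ≡ 1 (mod 88)
Inverse = -7 mod 88 = 81
Check: 25 * 81 = 2025 ≡ 1 (mod 88)

25^(-1) ≡ 81 (mod 88)


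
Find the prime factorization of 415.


415 / 5 = 83
83 / 83 = 1
415 = 5 × 83


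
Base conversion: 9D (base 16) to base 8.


9D (base 16) = 157 (decimal)
157 (decimal) = 235 (base 8)


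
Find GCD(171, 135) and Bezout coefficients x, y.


Tabular extended Euclidean (each row: r = 171*s + 135*t):
r=171, s=1, t=0
r=135, s=0, t=1
q=1: r=36, s=1, t=-1   [171*(1) + 135*(-1) = 36]
q=3: r=27, s=-3, t=4   [171*(-3) + 135*(4) = 27]
q=1: r=9, s=4, t=-5   [171*(4) + 135*(-5) = 9]
q=3: r=0, s=-15, t=19   [171*(-15) + 135*(19) = 0]
GCD = 9; from the row with r=9: x=4, y=-5
Check: 171*(4) + 135*(-5) = 684 - 675 = 9

GCD = 9, x = 4, y = -5


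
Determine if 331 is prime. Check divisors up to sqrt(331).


Check divisors up to sqrt(331) = 18.1934
No divisors found.
331 is prime.

Yes, 331 is prime


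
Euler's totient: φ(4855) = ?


4855 = 5 × 971
Prime factors: 5, 971
φ(4855) = 4855 × (1-1/5) × (1-1/971)
= 4855 × 4/5 × 970/971 = 3880

φ(4855) = 3880


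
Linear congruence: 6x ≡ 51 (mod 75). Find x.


GCD(6, 75) = 3 divides 51
Divide: 2x ≡ 17 (mod 25)
x ≡ 21 (mod 25)


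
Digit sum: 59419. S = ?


5 + 9 + 4 + 1 + 9 = 28


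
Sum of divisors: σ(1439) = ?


Divisors of 1439: 1, 1439
Sum = 1 + 1439 = 1440

σ(1439) = 1440


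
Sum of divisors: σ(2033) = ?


Divisors of 2033: 1, 19, 107, 2033
Sum = 1 + 19 + 107 + 2033 = 2160

σ(2033) = 2160


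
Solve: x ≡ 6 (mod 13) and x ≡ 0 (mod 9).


M = 13*9 = 117
M1 = M/13 = 9, M2 = M/9 = 13
M1^(-1) mod 13 = 3, M2^(-1) mod 9 = 7
x = 6*9*3 + 0*13*7 = 162
162 mod 117 = 45
Check: 45 mod 13 = 6 ✓, 45 mod 9 = 0 ✓

x ≡ 45 (mod 117)


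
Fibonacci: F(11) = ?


Sequence: 1, 1, 2, 3, 5, 8, 13, 21, 34, 55, 89
F(11) = 89


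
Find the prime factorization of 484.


484 / 2 = 242
242 / 2 = 121
121 / 11 = 11
11 / 11 = 1
484 = 2^2 × 11^2


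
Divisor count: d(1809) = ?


1809 = 3^3 × 67^1
d(1809) = (3+1) × (1+1) = 8

8 divisors


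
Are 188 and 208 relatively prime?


Euclidean algorithm:
208 = 1 * 188 + 20
188 = 9 * 20 + 8
20 = 2 * 8 + 4
8 = 2 * 4 + 0
GCD(188, 208) = 4

No, not coprime (GCD = 4)


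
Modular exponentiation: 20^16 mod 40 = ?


20^1 mod 40 = 20
20^2 mod 40 = 0
20^3 mod 40 = 0
20^4 mod 40 = 0
20^5 mod 40 = 0
20^6 mod 40 = 0
20^7 mod 40 = 0
20^8 mod 40 = 0
20^9 mod 40 = 0
20^10 mod 40 = 0
20^11 mod 40 = 0
20^12 mod 40 = 0
20^13 mod 40 = 0
20^14 mod 40 = 0
20^15 mod 40 = 0
20^16 mod 40 = 0


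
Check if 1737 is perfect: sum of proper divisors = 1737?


Proper divisors of 1737: 1, 3, 9, 193, 579
Sum = 1 + 3 + 9 + 193 + 579 = 785

No, 1737 is not perfect (785 ≠ 1737)


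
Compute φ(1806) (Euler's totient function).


1806 = 2 × 3 × 7 × 43
Prime factors: 2, 3, 7, 43
φ(1806) = 1806 × (1-1/2) × (1-1/3) × (1-1/7) × (1-1/43)
= 1806 × 1/2 × 2/3 × 6/7 × 42/43 = 504

φ(1806) = 504


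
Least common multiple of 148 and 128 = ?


GCD(148, 128) = 4
LCM = 148*128/4 = 18944/4 = 4736

LCM = 4736


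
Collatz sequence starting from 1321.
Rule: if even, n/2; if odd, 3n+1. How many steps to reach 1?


1321 → 3964 → 1982 → 991 → 2974 → 1487 → 4462 → 2231 → 6694 → 3347 → 10042 → 5021 → 15064 → 7532 → 3766 → 1883 → 5650 → 2825 → 8476 → 4238 → 2119 → 6358 → 3179 → 9538 → 4769 → 14308 → 7154 → 3577 → 10732 → 5366 → 2683 → 8050 → 4025 → 12076 → 6038 → 3019 → 9058 → 4529 → 13588 → 6794 → 3397 → 10192 → 5096 → 2548 → 1274 → 637 → 1912 → 956 → 478 → 239 → 718 → 359 → 1078 → 539 → 1618 → 809 → 2428 → 1214 → 607 → 1822 → 911 → 2734 → 1367 → 4102 → 2051 → 6154 → 3077 → 9232 → 4616 → 2308 → 1154 → 577 → 1732 → 866 → 433 → 1300 → 650 → 325 → 976 → 488 → 244 → 122 → 61 → 184 → 92 → 46 → 23 → 70 → 35 → 106 → 53 → 160 → 80 → 40 → 20 → 10 → 5 → 16 → 8 → 4 → 2 → 1
Total steps = 101

101 steps


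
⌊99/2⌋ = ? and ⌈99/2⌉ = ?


99/2 = 49.5000
floor = 49
ceil = 50

floor = 49, ceil = 50


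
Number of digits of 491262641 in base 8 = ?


491262641 in base 8 = 3522011261
Number of digits = 10

10 digits (base 8)


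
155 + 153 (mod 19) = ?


155 + 153 = 308
308 mod 19 = 4


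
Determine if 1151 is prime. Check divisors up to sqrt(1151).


Check divisors up to sqrt(1151) = 33.9264
No divisors found.
1151 is prime.

Yes, 1151 is prime


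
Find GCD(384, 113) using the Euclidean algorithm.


384 = 3 * 113 + 45
113 = 2 * 45 + 23
45 = 1 * 23 + 22
23 = 1 * 22 + 1
22 = 22 * 1 + 0
GCD = 1


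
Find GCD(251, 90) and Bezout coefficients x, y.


Tabular extended Euclidean (each row: r = 251*s + 90*t):
r=251, s=1, t=0
r=90, s=0, t=1
q=2: r=71, s=1, t=-2   [251*(1) + 90*(-2) = 71]
q=1: r=19, s=-1, t=3   [251*(-1) + 90*(3) = 19]
q=3: r=14, s=4, t=-11   [251*(4) + 90*(-11) = 14]
q=1: r=5, s=-5, t=14   [251*(-5) + 90*(14) = 5]
q=2: r=4, s=14, t=-39   [251*(14) + 90*(-39) = 4]
q=1: r=1, s=-19, t=53   [251*(-19) + 90*(53) = 1]
q=4: r=0, s=90, t=-251   [251*(90) + 90*(-251) = 0]
GCD = 1; from the row with r=1: x=-19, y=53
Check: 251*(-19) + 90*(53) = -4769 + 4770 = 1

GCD = 1, x = -19, y = 53


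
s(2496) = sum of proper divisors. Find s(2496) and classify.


Proper divisors: 1, 2, 3, 4, 6, 8, 12, 13, 16, 24, 26, 32, 39, 48, 52, 64, 78, 96, 104, 156, 192, 208, 312, 416, 624, 832, 1248
Sum = 1 + 2 + 3 + 4 + 6 + 8 + 12 + 13 + 16 + 24 + 26 + 32 + 39 + 48 + 52 + 64 + 78 + 96 + 104 + 156 + 192 + 208 + 312 + 416 + 624 + 832 + 1248 = 4616
4616 > 2496 → abundant

s(2496) = 4616 (abundant)


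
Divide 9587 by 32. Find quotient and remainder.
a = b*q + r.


9587 = 32 * 299 + 19
Check: 9568 + 19 = 9587

q = 299, r = 19


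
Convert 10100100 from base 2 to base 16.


10100100 (base 2) = 164 (decimal)
164 (decimal) = A4 (base 16)


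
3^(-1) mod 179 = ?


Use the extended Euclidean algorithm on (179, 3); each row r = 179*s + 3*t:
r=179, s=1, t=0
r=3, s=0, t=1
q=59: r=2, s=1, t=-59   [179*(1) + 3*(-59) = 2]
q=1: r=1, s=-1, t=60   [179*(-1) + 3*(60) = 1]
q=2: r=0, s=3, t=-179   [179*(3) + 3*(-179) = 0]
GCD = 1 with t = 60, so 3*(60) ≡ 1 (mod 179)
Inverse = 60 mod 179 = 60
Check: 3 * 60 = 180 ≡ 1 (mod 179)

3^(-1) ≡ 60 (mod 179)


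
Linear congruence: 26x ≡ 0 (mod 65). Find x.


GCD(26, 65) = 13 divides 0
Divide: 2x ≡ 0 (mod 5)
x ≡ 0 (mod 5)


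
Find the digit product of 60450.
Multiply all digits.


6 × 0 × 4 × 5 × 0 = 0


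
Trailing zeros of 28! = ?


floor(28/5) = 5
floor(28/25) = 1
Total = 6

6 trailing zeros


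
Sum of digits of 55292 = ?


5 + 5 + 2 + 9 + 2 = 23


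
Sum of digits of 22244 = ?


2 + 2 + 2 + 4 + 4 = 14


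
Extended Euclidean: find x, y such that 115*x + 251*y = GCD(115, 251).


Tabular extended Euclidean (each row: r = 115*s + 251*t):
r=115, s=1, t=0
r=251, s=0, t=1
q=0: r=115, s=1, t=0   [115*(1) + 251*(0) = 115]
q=2: r=21, s=-2, t=1   [115*(-2) + 251*(1) = 21]
q=5: r=10, s=11, t=-5   [115*(11) + 251*(-5) = 10]
q=2: r=1, s=-24, t=11   [115*(-24) + 251*(11) = 1]
q=10: r=0, s=251, t=-115   [115*(251) + 251*(-115) = 0]
GCD = 1; from the row with r=1: x=-24, y=11
Check: 115*(-24) + 251*(11) = -2760 + 2761 = 1

GCD = 1, x = -24, y = 11


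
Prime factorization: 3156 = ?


3156 / 2 = 1578
1578 / 2 = 789
789 / 3 = 263
263 / 263 = 1
3156 = 2^2 × 3 × 263


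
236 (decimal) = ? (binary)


236 (base 10) = 236 (decimal)
236 (decimal) = 11101100 (base 2)


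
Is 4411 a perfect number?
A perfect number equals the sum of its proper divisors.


Proper divisors of 4411: 1, 11, 401
Sum = 1 + 11 + 401 = 413

No, 4411 is not perfect (413 ≠ 4411)


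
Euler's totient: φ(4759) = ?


4759 = 4759
Prime factors: 4759
φ(4759) = 4759 × (1-1/4759)
= 4759 × 4758/4759 = 4758

φ(4759) = 4758


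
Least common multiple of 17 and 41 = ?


GCD(17, 41) = 1
LCM = 17*41/1 = 697/1 = 697

LCM = 697


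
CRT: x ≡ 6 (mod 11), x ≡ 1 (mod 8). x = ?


M = 11*8 = 88
M1 = M/11 = 8, M2 = M/8 = 11
M1^(-1) mod 11 = 7, M2^(-1) mod 8 = 3
x = 6*8*7 + 1*11*3 = 369
369 mod 88 = 17
Check: 17 mod 11 = 6 ✓, 17 mod 8 = 1 ✓

x ≡ 17 (mod 88)


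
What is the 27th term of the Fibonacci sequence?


Sequence: 1, 1, 2, 3, 5, 8, 13, 21, 34, 55, 89, 144, 233, 377, 610, 987, 1597, 2584, 4181, 6765, 10946, 17711, 28657, 46368, 75025, 121393, 196418
F(27) = 196418


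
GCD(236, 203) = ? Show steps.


236 = 1 * 203 + 33
203 = 6 * 33 + 5
33 = 6 * 5 + 3
5 = 1 * 3 + 2
3 = 1 * 2 + 1
2 = 2 * 1 + 0
GCD = 1


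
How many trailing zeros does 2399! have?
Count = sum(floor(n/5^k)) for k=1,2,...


floor(2399/5) = 479
floor(2399/25) = 95
floor(2399/125) = 19
floor(2399/625) = 3
Total = 596

596 trailing zeros


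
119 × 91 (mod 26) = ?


119 × 91 = 10829
10829 mod 26 = 13


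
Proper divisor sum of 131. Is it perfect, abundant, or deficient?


Proper divisors: 1
Sum = 1 = 1
1 < 131 → deficient

s(131) = 1 (deficient)


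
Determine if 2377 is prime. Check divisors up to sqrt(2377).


Check divisors up to sqrt(2377) = 48.7545
No divisors found.
2377 is prime.

Yes, 2377 is prime


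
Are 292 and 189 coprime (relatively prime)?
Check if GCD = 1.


Euclidean algorithm:
292 = 1 * 189 + 103
189 = 1 * 103 + 86
103 = 1 * 86 + 17
86 = 5 * 17 + 1
17 = 17 * 1 + 0
GCD(292, 189) = 1

Yes, coprime (GCD = 1)


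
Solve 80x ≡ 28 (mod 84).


GCD(80, 84) = 4 divides 28
Divide: 20x ≡ 7 (mod 21)
x ≡ 14 (mod 21)


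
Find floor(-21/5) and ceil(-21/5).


-21/5 = -4.2000
floor = -5
ceil = -4

floor = -5, ceil = -4


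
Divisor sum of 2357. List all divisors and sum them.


Divisors of 2357: 1, 2357
Sum = 1 + 2357 = 2358

σ(2357) = 2358


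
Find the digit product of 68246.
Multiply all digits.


6 × 8 × 2 × 4 × 6 = 2304
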